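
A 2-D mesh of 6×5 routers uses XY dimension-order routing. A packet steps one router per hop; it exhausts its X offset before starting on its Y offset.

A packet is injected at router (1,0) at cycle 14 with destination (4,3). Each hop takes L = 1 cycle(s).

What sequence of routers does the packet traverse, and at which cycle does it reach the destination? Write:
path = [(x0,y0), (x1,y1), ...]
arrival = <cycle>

src (1,0)  cyc=14
E→(2,0)  cyc=15
E→(3,0)  cyc=16
E→(4,0)  cyc=17
N→(4,1)  cyc=18
N→(4,2)  cyc=19
N→(4,3)  cyc=20

path = [(1,0), (2,0), (3,0), (4,0), (4,1), (4,2), (4,3)]
arrival = 20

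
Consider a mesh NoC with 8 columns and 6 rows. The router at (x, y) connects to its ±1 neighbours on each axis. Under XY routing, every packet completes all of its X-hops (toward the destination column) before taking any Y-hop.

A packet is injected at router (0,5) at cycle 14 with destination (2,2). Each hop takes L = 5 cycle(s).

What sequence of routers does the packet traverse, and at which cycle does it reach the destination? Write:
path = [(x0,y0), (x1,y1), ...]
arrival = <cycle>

  0. router=(0,5) cycle=14 (inject)
  1. router=(1,5) cycle=19 dir=E
  2. router=(2,5) cycle=24 dir=E
  3. router=(2,4) cycle=29 dir=S
  4. router=(2,3) cycle=34 dir=S
  5. router=(2,2) cycle=39 dir=S

path = [(0,5), (1,5), (2,5), (2,4), (2,3), (2,2)]
arrival = 39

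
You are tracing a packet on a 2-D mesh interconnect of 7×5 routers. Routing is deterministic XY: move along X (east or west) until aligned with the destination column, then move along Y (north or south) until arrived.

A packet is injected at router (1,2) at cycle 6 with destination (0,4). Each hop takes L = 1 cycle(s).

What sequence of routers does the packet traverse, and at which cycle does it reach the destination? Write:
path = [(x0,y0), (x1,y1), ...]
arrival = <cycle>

src (1,2)  cyc=6
W→(0,2)  cyc=7
N→(0,3)  cyc=8
N→(0,4)  cyc=9

path = [(1,2), (0,2), (0,3), (0,4)]
arrival = 9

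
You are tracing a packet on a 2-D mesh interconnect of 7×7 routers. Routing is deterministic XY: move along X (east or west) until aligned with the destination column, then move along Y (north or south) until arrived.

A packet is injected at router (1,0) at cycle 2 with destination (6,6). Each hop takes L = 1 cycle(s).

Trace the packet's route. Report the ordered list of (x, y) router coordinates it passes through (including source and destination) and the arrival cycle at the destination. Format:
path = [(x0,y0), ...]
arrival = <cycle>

path = [(1,0), (2,0), (3,0), (4,0), (5,0), (6,0), (6,1), (6,2), (6,3), (6,4), (6,5), (6,6)]
arrival = 13

#0 — 1,0 | c2
#1 — 2,0 | c3 | E
#2 — 3,0 | c4 | E
#3 — 4,0 | c5 | E
#4 — 5,0 | c6 | E
#5 — 6,0 | c7 | E
#6 — 6,1 | c8 | N
#7 — 6,2 | c9 | N
#8 — 6,3 | c10 | N
#9 — 6,4 | c11 | N
#10 — 6,5 | c12 | N
#11 — 6,6 | c13 | N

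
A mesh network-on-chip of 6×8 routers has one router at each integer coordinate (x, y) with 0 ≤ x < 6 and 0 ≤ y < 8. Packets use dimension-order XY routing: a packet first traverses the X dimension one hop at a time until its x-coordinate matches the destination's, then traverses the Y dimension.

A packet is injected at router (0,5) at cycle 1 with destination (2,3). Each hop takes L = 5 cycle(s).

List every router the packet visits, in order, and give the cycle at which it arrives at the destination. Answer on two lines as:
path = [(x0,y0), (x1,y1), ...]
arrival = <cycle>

path = [(0,5), (1,5), (2,5), (2,4), (2,3)]
arrival = 21

  0. router=(0,5) cycle=1 (inject)
  1. router=(1,5) cycle=6 dir=E
  2. router=(2,5) cycle=11 dir=E
  3. router=(2,4) cycle=16 dir=S
  4. router=(2,3) cycle=21 dir=S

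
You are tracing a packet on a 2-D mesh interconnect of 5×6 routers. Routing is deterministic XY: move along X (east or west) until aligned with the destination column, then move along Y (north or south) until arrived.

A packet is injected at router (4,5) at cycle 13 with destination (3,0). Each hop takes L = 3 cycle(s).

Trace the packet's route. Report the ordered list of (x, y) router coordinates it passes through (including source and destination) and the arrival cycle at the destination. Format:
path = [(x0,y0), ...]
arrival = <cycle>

hop 0: (4,5) @ cyc 13
hop 1: (3,5) @ cyc 16  [W]
hop 2: (3,4) @ cyc 19  [S]
hop 3: (3,3) @ cyc 22  [S]
hop 4: (3,2) @ cyc 25  [S]
hop 5: (3,1) @ cyc 28  [S]
hop 6: (3,0) @ cyc 31  [S]

path = [(4,5), (3,5), (3,4), (3,3), (3,2), (3,1), (3,0)]
arrival = 31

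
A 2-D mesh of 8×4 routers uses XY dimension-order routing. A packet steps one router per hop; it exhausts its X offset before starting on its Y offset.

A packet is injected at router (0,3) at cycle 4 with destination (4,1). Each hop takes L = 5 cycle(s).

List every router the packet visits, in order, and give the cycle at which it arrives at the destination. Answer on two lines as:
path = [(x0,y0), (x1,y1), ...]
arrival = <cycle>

  0. router=(0,3) cycle=4 (inject)
  1. router=(1,3) cycle=9 dir=E
  2. router=(2,3) cycle=14 dir=E
  3. router=(3,3) cycle=19 dir=E
  4. router=(4,3) cycle=24 dir=E
  5. router=(4,2) cycle=29 dir=S
  6. router=(4,1) cycle=34 dir=S

path = [(0,3), (1,3), (2,3), (3,3), (4,3), (4,2), (4,1)]
arrival = 34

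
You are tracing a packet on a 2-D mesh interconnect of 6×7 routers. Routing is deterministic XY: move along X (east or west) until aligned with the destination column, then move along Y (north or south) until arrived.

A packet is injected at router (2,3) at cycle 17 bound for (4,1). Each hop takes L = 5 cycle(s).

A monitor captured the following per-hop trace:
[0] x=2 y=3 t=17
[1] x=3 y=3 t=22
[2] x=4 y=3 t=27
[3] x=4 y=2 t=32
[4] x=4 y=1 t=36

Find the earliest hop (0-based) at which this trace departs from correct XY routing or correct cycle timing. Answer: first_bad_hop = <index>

first_bad_hop = 4

check 1→ d=(1,0) cyc+5: ok
check 2→ d=(1,0) cyc+5: ok
check 3→ d=(0,-1) cyc+5: ok
check 4→ d=(0,-1) cyc+4: BAD: Δcyc=4≠L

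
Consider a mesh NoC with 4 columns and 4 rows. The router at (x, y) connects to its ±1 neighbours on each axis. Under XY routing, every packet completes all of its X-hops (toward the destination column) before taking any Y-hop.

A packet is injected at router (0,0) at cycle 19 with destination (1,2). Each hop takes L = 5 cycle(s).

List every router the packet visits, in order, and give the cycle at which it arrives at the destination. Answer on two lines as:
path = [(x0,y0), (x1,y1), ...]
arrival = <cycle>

t=19: at (0,0)
t=24: at (1,0) after E
t=29: at (1,1) after N
t=34: at (1,2) after N

path = [(0,0), (1,0), (1,1), (1,2)]
arrival = 34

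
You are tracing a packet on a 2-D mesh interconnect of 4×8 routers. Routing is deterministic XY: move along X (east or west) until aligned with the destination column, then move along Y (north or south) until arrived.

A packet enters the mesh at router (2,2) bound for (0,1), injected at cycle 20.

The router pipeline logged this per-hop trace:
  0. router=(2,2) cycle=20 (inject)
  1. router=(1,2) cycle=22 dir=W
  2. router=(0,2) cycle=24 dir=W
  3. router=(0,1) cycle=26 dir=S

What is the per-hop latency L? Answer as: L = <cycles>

L = 2

Δcyc across hop 0→1: 22 − 20 = 2.
Each hop adds L, hence L = 2.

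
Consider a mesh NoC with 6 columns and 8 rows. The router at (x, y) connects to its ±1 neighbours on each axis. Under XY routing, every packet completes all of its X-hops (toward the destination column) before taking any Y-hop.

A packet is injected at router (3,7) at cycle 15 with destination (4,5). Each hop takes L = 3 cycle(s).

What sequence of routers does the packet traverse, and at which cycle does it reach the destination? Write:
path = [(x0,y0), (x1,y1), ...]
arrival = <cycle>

#0 — 3,7 | c15
#1 — 4,7 | c18 | E
#2 — 4,6 | c21 | S
#3 — 4,5 | c24 | S

path = [(3,7), (4,7), (4,6), (4,5)]
arrival = 24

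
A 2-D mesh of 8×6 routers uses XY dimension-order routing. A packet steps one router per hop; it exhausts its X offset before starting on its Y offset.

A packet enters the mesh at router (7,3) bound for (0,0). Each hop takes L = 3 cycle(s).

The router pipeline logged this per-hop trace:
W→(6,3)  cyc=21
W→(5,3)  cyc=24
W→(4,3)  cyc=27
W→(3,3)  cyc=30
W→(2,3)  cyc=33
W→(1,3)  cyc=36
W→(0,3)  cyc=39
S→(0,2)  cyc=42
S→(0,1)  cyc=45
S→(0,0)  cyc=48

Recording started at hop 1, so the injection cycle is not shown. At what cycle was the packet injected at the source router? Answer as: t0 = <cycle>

Hop 1 reached at cycle 21; hop k is at t0 + k·L.
So t0 = 21 − 1·3 = 18.

t0 = 18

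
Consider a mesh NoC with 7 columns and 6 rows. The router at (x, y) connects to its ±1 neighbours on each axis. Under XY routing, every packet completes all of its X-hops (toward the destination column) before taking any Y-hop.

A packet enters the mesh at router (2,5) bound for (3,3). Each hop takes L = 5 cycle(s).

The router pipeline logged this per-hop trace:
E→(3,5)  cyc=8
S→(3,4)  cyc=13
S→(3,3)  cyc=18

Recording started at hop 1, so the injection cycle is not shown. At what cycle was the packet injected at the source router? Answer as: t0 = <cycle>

At hop 1 the cycle is 8; in general cyc_k = t0 + kL.
So t0 = 8 − 1·5 = 3.

t0 = 3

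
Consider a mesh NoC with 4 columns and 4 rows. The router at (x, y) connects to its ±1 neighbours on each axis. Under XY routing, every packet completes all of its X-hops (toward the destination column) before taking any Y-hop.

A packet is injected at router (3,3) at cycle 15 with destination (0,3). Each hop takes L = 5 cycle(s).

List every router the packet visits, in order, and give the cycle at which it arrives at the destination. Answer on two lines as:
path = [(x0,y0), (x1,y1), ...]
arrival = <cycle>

path = [(3,3), (2,3), (1,3), (0,3)]
arrival = 30

#0 — 3,3 | c15
#1 — 2,3 | c20 | W
#2 — 1,3 | c25 | W
#3 — 0,3 | c30 | W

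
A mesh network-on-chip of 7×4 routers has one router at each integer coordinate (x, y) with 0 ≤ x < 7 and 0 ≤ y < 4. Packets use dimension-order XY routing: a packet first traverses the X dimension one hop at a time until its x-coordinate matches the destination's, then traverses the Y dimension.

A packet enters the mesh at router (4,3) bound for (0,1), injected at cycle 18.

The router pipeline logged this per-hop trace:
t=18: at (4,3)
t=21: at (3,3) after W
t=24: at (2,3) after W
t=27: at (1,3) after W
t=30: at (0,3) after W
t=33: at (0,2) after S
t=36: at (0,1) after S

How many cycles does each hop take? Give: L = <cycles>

From hop 0 (18) to hop 1 (21): +3 cycles.
Per-hop latency L = Δcyc = 3.

L = 3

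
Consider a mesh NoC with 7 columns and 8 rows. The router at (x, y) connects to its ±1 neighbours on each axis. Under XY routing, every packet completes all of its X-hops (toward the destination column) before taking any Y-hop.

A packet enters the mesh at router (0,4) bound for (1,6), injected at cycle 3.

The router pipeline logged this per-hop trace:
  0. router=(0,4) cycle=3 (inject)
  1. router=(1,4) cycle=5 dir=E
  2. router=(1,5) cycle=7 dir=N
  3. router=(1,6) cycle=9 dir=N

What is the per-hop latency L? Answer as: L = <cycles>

L = 2

Between hops 0 and 1 the cycle counter advances 5 − 3 = 2.
That increment is L by definition: L = 2.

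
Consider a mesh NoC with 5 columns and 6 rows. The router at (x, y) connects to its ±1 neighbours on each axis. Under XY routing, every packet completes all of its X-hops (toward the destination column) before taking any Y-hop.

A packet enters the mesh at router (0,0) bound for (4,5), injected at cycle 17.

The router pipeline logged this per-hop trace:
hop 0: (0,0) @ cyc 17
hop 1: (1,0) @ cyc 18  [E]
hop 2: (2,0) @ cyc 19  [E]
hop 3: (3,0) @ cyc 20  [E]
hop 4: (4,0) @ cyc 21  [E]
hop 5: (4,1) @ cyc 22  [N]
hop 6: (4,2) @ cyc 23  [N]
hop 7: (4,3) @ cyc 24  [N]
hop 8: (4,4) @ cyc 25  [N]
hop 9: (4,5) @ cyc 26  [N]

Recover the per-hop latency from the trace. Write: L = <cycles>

L = 1

Δcyc across hop 0→1: 18 − 17 = 1.
One hop costs L cycles, so L = 1.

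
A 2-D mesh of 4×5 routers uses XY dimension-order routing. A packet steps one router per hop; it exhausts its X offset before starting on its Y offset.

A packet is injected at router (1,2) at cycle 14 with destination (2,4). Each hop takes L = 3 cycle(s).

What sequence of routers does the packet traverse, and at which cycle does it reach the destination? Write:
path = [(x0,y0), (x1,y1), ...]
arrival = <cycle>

src (1,2)  cyc=14
E→(2,2)  cyc=17
N→(2,3)  cyc=20
N→(2,4)  cyc=23

path = [(1,2), (2,2), (2,3), (2,4)]
arrival = 23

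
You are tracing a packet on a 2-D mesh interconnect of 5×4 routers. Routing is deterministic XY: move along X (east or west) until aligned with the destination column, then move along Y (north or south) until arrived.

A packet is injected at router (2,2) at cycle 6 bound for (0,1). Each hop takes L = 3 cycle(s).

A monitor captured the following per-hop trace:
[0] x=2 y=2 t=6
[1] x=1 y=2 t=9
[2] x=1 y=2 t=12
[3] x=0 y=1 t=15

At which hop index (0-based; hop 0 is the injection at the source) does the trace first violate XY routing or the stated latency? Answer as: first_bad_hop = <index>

[1] (-1,+0) / 3c ⇒ ok
[2] (+0,+0) / 3c ⇒ BAD: non-unit step

first_bad_hop = 2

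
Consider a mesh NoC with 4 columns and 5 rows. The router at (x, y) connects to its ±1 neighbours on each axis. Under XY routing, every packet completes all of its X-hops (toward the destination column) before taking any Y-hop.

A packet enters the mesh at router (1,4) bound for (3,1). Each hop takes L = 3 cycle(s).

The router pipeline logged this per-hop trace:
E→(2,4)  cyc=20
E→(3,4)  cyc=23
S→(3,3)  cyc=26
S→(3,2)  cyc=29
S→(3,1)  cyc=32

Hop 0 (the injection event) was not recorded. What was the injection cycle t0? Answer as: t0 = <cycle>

t0 = 17

At hop 1 the cycle is 20; in general cyc_k = t0 + kL.
So t0 = 20 − 1·3 = 17.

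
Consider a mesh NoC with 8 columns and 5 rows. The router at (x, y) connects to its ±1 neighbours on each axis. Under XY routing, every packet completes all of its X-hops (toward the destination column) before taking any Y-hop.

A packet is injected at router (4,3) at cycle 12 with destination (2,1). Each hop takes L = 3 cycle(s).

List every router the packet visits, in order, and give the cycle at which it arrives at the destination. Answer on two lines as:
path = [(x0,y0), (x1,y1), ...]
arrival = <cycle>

path = [(4,3), (3,3), (2,3), (2,2), (2,1)]
arrival = 24

  0. router=(4,3) cycle=12 (inject)
  1. router=(3,3) cycle=15 dir=W
  2. router=(2,3) cycle=18 dir=W
  3. router=(2,2) cycle=21 dir=S
  4. router=(2,1) cycle=24 dir=S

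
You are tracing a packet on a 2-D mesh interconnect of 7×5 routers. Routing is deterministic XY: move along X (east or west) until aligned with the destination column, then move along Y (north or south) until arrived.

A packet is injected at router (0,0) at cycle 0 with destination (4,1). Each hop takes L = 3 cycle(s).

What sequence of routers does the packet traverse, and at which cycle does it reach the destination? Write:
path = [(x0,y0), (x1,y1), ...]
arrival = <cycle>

path = [(0,0), (1,0), (2,0), (3,0), (4,0), (4,1)]
arrival = 15

[0] x=0 y=0 t=0
[1] x=1 y=0 t=3 →E
[2] x=2 y=0 t=6 →E
[3] x=3 y=0 t=9 →E
[4] x=4 y=0 t=12 →E
[5] x=4 y=1 t=15 →N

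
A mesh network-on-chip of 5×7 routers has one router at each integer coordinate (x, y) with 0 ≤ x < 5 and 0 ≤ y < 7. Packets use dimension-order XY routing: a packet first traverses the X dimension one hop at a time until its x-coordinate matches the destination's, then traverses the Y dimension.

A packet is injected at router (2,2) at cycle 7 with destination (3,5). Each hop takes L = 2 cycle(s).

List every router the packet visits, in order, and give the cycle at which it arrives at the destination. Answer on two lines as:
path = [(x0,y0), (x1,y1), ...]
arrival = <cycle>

path = [(2,2), (3,2), (3,3), (3,4), (3,5)]
arrival = 15

t=7: at (2,2)
t=9: at (3,2) after E
t=11: at (3,3) after N
t=13: at (3,4) after N
t=15: at (3,5) after N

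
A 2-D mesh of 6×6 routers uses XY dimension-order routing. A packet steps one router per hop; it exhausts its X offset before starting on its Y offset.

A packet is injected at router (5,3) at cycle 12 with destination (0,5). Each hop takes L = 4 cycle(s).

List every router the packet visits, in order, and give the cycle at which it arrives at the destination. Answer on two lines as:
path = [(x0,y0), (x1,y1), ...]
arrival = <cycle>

hop 0: (5,3) @ cyc 12
hop 1: (4,3) @ cyc 16  [W]
hop 2: (3,3) @ cyc 20  [W]
hop 3: (2,3) @ cyc 24  [W]
hop 4: (1,3) @ cyc 28  [W]
hop 5: (0,3) @ cyc 32  [W]
hop 6: (0,4) @ cyc 36  [N]
hop 7: (0,5) @ cyc 40  [N]

path = [(5,3), (4,3), (3,3), (2,3), (1,3), (0,3), (0,4), (0,5)]
arrival = 40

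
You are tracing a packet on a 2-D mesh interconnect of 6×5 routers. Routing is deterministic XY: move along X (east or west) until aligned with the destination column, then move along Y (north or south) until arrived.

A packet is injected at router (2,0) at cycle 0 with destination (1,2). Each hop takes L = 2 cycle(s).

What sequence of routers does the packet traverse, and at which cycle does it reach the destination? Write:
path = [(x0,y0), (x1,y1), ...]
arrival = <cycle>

hop 0: (2,0) @ cyc 0
hop 1: (1,0) @ cyc 2  [W]
hop 2: (1,1) @ cyc 4  [N]
hop 3: (1,2) @ cyc 6  [N]

path = [(2,0), (1,0), (1,1), (1,2)]
arrival = 6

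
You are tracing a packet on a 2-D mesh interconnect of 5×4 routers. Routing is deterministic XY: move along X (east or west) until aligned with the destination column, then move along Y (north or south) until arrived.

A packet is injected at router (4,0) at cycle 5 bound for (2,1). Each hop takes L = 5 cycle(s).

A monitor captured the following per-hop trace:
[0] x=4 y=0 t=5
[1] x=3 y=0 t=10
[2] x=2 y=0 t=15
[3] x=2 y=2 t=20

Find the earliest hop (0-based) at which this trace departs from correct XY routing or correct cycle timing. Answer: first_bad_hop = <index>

first_bad_hop = 3

hop 1: step (-1,+0), +5 cyc — ok
hop 2: step (-1,+0), +5 cyc — ok
hop 3: step (+0,+2), +5 cyc — BAD: non-unit step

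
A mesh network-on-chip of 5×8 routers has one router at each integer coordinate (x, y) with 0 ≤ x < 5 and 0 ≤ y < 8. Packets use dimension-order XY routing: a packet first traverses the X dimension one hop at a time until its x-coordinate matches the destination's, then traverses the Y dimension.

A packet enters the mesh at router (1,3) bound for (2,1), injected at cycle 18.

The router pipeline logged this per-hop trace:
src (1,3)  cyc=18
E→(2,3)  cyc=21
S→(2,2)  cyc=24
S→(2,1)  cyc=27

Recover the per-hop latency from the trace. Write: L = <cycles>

L = 3

Δcyc across hop 0→1: 21 − 18 = 3.
That increment is L by definition: L = 3.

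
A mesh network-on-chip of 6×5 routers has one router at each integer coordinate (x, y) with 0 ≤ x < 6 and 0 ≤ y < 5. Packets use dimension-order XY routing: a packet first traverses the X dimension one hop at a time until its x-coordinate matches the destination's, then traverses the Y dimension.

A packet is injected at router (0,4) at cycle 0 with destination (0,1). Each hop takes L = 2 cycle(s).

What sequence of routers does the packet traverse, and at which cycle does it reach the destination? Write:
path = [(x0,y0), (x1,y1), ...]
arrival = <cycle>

path = [(0,4), (0,3), (0,2), (0,1)]
arrival = 6

t=0: at (0,4)
t=2: at (0,3) after S
t=4: at (0,2) after S
t=6: at (0,1) after S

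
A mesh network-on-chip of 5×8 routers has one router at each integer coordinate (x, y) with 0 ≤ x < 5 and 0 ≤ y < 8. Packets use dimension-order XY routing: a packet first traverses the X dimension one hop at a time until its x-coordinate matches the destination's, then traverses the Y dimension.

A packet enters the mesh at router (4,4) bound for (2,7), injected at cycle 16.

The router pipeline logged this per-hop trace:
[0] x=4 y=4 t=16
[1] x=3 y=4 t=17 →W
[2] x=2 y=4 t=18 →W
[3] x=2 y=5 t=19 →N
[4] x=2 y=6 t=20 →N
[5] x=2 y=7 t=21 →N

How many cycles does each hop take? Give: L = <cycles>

L = 1

From hop 0 (16) to hop 1 (17): +1 cycles.
One hop costs L cycles, so L = 1.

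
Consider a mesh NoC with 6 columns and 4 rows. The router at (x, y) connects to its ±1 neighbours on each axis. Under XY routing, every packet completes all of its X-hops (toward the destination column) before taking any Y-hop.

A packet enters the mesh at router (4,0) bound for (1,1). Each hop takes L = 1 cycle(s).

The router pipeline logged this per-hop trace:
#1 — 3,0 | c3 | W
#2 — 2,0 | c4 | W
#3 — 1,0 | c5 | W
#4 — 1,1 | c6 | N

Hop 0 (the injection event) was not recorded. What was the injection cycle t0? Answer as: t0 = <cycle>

At hop 1 the cycle is 3; in general cyc_k = t0 + kL.
t0 = cyc[1] − L = 3 − 1 = 2.

t0 = 2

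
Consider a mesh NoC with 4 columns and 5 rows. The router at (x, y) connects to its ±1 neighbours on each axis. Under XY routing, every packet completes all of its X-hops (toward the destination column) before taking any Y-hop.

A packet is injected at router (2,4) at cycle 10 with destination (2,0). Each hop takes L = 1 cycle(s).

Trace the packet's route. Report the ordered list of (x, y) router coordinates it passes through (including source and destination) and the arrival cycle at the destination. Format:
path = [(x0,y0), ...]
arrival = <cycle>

hop 0: (2,4) @ cyc 10
hop 1: (2,3) @ cyc 11  [S]
hop 2: (2,2) @ cyc 12  [S]
hop 3: (2,1) @ cyc 13  [S]
hop 4: (2,0) @ cyc 14  [S]

path = [(2,4), (2,3), (2,2), (2,1), (2,0)]
arrival = 14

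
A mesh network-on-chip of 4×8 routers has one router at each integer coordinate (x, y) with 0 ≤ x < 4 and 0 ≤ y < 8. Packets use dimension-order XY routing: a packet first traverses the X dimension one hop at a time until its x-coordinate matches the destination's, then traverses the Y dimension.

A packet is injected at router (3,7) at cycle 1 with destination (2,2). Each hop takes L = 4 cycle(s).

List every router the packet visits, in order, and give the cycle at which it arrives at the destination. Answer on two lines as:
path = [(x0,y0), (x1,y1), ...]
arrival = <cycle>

path = [(3,7), (2,7), (2,6), (2,5), (2,4), (2,3), (2,2)]
arrival = 25

t=1: at (3,7)
t=5: at (2,7) after W
t=9: at (2,6) after S
t=13: at (2,5) after S
t=17: at (2,4) after S
t=21: at (2,3) after S
t=25: at (2,2) after S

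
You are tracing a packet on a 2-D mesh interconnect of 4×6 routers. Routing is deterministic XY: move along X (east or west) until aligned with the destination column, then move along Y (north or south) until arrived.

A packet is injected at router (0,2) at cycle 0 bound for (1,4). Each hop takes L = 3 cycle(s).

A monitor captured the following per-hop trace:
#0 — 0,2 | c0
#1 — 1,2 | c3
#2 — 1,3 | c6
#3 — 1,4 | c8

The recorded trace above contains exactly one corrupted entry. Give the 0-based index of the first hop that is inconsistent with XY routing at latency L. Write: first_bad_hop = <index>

first_bad_hop = 3

hop 1: step (+1,+0), +3 cyc — ok
hop 2: step (+0,+1), +3 cyc — ok
hop 3: step (+0,+1), +2 cyc — BAD: Δcyc=2≠L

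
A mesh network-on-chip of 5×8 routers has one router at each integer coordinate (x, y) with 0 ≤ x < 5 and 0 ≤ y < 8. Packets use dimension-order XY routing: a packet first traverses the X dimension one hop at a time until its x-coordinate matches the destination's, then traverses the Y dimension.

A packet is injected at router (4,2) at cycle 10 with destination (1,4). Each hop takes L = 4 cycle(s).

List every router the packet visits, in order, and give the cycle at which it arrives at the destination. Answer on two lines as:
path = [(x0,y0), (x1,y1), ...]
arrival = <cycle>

src (4,2)  cyc=10
W→(3,2)  cyc=14
W→(2,2)  cyc=18
W→(1,2)  cyc=22
N→(1,3)  cyc=26
N→(1,4)  cyc=30

path = [(4,2), (3,2), (2,2), (1,2), (1,3), (1,4)]
arrival = 30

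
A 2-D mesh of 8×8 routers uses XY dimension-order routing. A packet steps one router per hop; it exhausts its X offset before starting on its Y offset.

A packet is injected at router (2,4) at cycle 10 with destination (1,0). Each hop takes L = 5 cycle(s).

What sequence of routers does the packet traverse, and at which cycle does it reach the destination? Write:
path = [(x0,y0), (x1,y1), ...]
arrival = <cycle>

#0 — 2,4 | c10
#1 — 1,4 | c15 | W
#2 — 1,3 | c20 | S
#3 — 1,2 | c25 | S
#4 — 1,1 | c30 | S
#5 — 1,0 | c35 | S

path = [(2,4), (1,4), (1,3), (1,2), (1,1), (1,0)]
arrival = 35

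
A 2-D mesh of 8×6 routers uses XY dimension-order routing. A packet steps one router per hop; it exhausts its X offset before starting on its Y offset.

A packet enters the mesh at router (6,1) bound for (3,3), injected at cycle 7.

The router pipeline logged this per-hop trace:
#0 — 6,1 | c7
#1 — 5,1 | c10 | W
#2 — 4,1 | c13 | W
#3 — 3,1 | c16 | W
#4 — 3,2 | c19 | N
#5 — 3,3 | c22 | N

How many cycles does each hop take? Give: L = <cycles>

L = 3

From hop 0 (7) to hop 1 (10): +3 cycles.
That increment is L by definition: L = 3.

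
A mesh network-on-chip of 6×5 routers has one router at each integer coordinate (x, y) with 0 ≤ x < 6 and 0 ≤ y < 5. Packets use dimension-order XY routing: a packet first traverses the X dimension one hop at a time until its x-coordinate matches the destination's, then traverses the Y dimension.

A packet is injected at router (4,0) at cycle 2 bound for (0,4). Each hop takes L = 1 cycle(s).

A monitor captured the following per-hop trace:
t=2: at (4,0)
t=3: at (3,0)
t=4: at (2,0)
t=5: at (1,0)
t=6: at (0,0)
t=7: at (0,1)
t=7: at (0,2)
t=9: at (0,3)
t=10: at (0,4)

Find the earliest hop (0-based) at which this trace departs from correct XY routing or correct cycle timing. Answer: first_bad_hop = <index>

hop 1: step (-1,+0), +1 cyc — ok
hop 2: step (-1,+0), +1 cyc — ok
hop 3: step (-1,+0), +1 cyc — ok
hop 4: step (-1,+0), +1 cyc — ok
hop 5: step (+0,+1), +1 cyc — ok
hop 6: step (+0,+1), +0 cyc — BAD: Δcyc=0≠L

first_bad_hop = 6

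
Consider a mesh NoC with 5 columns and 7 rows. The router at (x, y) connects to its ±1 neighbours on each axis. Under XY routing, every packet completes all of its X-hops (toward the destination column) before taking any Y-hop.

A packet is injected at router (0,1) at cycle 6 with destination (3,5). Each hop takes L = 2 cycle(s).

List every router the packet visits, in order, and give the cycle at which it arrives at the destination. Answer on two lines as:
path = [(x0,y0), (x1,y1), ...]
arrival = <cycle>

t=6: at (0,1)
t=8: at (1,1) after E
t=10: at (2,1) after E
t=12: at (3,1) after E
t=14: at (3,2) after N
t=16: at (3,3) after N
t=18: at (3,4) after N
t=20: at (3,5) after N

path = [(0,1), (1,1), (2,1), (3,1), (3,2), (3,3), (3,4), (3,5)]
arrival = 20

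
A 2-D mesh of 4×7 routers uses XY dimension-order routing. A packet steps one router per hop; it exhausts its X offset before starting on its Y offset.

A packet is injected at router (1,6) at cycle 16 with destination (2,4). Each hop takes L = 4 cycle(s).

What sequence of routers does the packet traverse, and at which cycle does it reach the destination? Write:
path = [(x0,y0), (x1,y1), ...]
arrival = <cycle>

hop 0: (1,6) @ cyc 16
hop 1: (2,6) @ cyc 20  [E]
hop 2: (2,5) @ cyc 24  [S]
hop 3: (2,4) @ cyc 28  [S]

path = [(1,6), (2,6), (2,5), (2,4)]
arrival = 28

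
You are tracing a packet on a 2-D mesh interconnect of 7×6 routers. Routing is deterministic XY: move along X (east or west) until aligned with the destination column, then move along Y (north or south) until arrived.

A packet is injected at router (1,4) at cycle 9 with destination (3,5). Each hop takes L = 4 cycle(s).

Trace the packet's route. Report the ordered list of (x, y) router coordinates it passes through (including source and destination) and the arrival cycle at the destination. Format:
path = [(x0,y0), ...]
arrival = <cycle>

path = [(1,4), (2,4), (3,4), (3,5)]
arrival = 21

hop 0: (1,4) @ cyc 9
hop 1: (2,4) @ cyc 13  [E]
hop 2: (3,4) @ cyc 17  [E]
hop 3: (3,5) @ cyc 21  [N]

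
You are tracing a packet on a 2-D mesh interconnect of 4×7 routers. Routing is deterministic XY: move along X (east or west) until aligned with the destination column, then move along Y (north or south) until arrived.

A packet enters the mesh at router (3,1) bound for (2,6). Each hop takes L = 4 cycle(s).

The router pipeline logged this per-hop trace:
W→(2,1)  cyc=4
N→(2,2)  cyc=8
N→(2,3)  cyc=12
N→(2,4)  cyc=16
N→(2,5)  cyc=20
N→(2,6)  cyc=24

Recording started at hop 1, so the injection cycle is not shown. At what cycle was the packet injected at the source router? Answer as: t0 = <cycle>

t0 = 0

Hop 1 reached at cycle 4; hop k is at t0 + k·L.
Therefore t0 = 4 − L = 0.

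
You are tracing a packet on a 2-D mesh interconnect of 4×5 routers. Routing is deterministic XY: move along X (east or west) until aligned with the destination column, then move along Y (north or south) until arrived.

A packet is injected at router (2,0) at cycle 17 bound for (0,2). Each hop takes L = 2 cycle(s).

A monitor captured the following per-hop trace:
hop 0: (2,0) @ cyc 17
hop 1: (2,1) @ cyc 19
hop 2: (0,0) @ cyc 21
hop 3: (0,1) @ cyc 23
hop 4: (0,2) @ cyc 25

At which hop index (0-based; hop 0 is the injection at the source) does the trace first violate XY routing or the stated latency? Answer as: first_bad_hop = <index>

hop 1: step (+0,+1), +2 cyc — BAD: Y-move but x=2≠0

first_bad_hop = 1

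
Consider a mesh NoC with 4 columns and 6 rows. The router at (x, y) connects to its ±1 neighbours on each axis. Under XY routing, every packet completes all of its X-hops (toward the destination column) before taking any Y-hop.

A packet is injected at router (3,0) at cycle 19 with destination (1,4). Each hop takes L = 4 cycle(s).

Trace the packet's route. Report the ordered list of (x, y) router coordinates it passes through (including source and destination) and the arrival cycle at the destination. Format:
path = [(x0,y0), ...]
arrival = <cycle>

path = [(3,0), (2,0), (1,0), (1,1), (1,2), (1,3), (1,4)]
arrival = 43

[0] x=3 y=0 t=19
[1] x=2 y=0 t=23 →W
[2] x=1 y=0 t=27 →W
[3] x=1 y=1 t=31 →N
[4] x=1 y=2 t=35 →N
[5] x=1 y=3 t=39 →N
[6] x=1 y=4 t=43 →N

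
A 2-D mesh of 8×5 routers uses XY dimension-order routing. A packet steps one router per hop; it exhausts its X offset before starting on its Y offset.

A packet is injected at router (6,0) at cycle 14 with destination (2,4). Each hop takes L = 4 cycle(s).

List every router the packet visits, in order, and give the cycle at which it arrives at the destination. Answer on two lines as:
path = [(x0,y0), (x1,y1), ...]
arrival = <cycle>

path = [(6,0), (5,0), (4,0), (3,0), (2,0), (2,1), (2,2), (2,3), (2,4)]
arrival = 46

[0] x=6 y=0 t=14
[1] x=5 y=0 t=18 →W
[2] x=4 y=0 t=22 →W
[3] x=3 y=0 t=26 →W
[4] x=2 y=0 t=30 →W
[5] x=2 y=1 t=34 →N
[6] x=2 y=2 t=38 →N
[7] x=2 y=3 t=42 →N
[8] x=2 y=4 t=46 →N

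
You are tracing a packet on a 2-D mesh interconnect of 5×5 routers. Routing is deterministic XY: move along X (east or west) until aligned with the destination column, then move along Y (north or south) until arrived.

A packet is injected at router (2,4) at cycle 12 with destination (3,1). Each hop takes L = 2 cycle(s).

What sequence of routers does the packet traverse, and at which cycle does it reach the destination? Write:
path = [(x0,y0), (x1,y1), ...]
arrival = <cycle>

path = [(2,4), (3,4), (3,3), (3,2), (3,1)]
arrival = 20

src (2,4)  cyc=12
E→(3,4)  cyc=14
S→(3,3)  cyc=16
S→(3,2)  cyc=18
S→(3,1)  cyc=20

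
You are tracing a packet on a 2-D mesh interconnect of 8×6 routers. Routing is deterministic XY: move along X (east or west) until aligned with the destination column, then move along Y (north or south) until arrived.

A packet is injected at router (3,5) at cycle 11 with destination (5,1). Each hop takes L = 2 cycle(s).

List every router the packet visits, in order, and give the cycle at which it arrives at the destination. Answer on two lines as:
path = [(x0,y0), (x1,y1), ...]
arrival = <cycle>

hop 0: (3,5) @ cyc 11
hop 1: (4,5) @ cyc 13  [E]
hop 2: (5,5) @ cyc 15  [E]
hop 3: (5,4) @ cyc 17  [S]
hop 4: (5,3) @ cyc 19  [S]
hop 5: (5,2) @ cyc 21  [S]
hop 6: (5,1) @ cyc 23  [S]

path = [(3,5), (4,5), (5,5), (5,4), (5,3), (5,2), (5,1)]
arrival = 23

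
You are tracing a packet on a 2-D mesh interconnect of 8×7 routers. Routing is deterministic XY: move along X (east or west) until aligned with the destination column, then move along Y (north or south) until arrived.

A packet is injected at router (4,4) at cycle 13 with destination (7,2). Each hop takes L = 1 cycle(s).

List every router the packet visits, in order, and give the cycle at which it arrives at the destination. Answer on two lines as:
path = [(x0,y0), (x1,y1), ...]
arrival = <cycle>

t=13: at (4,4)
t=14: at (5,4) after E
t=15: at (6,4) after E
t=16: at (7,4) after E
t=17: at (7,3) after S
t=18: at (7,2) after S

path = [(4,4), (5,4), (6,4), (7,4), (7,3), (7,2)]
arrival = 18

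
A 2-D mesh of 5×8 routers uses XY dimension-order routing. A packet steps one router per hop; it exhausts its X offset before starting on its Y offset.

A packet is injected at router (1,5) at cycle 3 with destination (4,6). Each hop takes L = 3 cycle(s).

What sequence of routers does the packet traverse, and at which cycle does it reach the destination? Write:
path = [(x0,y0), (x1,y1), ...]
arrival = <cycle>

t=3: at (1,5)
t=6: at (2,5) after E
t=9: at (3,5) after E
t=12: at (4,5) after E
t=15: at (4,6) after N

path = [(1,5), (2,5), (3,5), (4,5), (4,6)]
arrival = 15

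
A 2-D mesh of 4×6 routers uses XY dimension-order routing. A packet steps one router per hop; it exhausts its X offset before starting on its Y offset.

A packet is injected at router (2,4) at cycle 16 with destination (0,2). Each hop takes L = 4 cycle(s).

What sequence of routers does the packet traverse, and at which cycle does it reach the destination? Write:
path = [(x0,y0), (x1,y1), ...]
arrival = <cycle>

src (2,4)  cyc=16
W→(1,4)  cyc=20
W→(0,4)  cyc=24
S→(0,3)  cyc=28
S→(0,2)  cyc=32

path = [(2,4), (1,4), (0,4), (0,3), (0,2)]
arrival = 32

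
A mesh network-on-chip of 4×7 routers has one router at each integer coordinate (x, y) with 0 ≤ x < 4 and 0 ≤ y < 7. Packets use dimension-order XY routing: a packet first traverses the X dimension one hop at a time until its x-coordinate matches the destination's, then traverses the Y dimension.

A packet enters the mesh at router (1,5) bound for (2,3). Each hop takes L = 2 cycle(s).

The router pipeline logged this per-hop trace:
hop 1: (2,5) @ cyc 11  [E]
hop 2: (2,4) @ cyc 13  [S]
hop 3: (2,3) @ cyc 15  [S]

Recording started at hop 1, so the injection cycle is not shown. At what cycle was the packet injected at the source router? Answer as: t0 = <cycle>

cyc[1] = 11 and cyc[k] = t0 + k·L for every k.
Subtract one hop: t0 = 11 − 2 = 9.

t0 = 9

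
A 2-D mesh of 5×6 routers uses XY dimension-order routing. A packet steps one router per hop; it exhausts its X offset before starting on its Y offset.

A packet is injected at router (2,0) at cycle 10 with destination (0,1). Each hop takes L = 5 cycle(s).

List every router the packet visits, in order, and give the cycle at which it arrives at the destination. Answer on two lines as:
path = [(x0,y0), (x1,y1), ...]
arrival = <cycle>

t=10: at (2,0)
t=15: at (1,0) after W
t=20: at (0,0) after W
t=25: at (0,1) after N

path = [(2,0), (1,0), (0,0), (0,1)]
arrival = 25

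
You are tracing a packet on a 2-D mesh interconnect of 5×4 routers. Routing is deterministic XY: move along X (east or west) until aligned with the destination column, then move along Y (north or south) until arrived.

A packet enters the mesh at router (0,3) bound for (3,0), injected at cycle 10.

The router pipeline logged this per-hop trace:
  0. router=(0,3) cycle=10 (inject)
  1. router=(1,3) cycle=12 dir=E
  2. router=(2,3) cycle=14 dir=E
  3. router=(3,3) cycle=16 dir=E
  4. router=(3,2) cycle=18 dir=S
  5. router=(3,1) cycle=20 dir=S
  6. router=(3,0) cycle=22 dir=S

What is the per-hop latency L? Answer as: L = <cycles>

From hop 0 (10) to hop 1 (12): +2 cycles.
One hop costs L cycles, so L = 2.

L = 2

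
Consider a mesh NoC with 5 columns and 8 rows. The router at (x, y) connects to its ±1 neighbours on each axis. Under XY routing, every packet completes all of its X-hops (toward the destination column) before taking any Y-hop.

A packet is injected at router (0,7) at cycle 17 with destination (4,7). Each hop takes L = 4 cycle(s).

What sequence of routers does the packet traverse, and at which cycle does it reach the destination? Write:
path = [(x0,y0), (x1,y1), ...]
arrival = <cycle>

[0] x=0 y=7 t=17
[1] x=1 y=7 t=21 →E
[2] x=2 y=7 t=25 →E
[3] x=3 y=7 t=29 →E
[4] x=4 y=7 t=33 →E

path = [(0,7), (1,7), (2,7), (3,7), (4,7)]
arrival = 33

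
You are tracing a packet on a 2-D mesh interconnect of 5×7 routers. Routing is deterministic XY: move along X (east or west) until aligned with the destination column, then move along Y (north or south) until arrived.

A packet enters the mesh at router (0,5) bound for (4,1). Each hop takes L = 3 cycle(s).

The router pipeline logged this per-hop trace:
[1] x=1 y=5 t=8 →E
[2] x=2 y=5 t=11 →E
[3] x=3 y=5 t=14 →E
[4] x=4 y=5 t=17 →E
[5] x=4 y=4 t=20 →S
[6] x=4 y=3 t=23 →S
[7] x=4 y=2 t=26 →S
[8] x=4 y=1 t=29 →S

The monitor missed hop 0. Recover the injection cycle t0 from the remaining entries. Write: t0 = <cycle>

At hop 1 the cycle is 8; in general cyc_k = t0 + kL.
Subtract one hop: t0 = 8 − 3 = 5.

t0 = 5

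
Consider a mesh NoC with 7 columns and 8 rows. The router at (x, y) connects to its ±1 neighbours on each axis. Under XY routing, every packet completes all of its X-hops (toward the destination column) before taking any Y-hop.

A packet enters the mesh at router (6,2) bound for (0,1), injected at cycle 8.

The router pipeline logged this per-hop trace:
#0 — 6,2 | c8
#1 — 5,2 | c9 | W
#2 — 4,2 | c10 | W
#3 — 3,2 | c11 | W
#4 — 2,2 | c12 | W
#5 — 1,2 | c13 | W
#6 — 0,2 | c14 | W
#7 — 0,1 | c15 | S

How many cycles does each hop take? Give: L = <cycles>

From hop 0 (8) to hop 1 (9): +1 cycles.
Per-hop latency L = Δcyc = 1.

L = 1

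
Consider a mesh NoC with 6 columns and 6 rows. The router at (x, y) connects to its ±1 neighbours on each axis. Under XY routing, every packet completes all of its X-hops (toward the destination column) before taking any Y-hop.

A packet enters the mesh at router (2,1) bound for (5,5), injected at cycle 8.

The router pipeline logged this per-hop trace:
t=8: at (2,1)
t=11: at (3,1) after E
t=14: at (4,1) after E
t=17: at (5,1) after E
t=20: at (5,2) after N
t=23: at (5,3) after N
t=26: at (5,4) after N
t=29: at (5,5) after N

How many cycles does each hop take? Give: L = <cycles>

L = 3

Between hops 0 and 1 the cycle counter advances 11 − 8 = 3.
One hop costs L cycles, so L = 3.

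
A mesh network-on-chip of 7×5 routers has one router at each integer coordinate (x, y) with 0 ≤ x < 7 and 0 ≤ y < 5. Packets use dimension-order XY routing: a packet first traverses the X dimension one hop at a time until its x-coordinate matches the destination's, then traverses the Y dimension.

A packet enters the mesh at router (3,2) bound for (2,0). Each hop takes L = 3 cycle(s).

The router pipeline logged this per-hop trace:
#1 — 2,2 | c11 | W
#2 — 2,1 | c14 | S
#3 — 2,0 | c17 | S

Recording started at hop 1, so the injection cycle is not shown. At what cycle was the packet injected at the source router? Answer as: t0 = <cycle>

Hop 1 reached at cycle 11; hop k is at t0 + k·L.
Subtract one hop: t0 = 11 − 3 = 8.

t0 = 8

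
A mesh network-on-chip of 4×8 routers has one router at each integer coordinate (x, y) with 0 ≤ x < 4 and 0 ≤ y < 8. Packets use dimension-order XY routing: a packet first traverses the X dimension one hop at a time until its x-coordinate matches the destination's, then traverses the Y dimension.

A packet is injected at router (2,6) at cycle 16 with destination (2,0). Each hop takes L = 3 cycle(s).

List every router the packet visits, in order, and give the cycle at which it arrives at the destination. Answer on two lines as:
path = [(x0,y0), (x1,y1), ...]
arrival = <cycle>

#0 — 2,6 | c16
#1 — 2,5 | c19 | S
#2 — 2,4 | c22 | S
#3 — 2,3 | c25 | S
#4 — 2,2 | c28 | S
#5 — 2,1 | c31 | S
#6 — 2,0 | c34 | S

path = [(2,6), (2,5), (2,4), (2,3), (2,2), (2,1), (2,0)]
arrival = 34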